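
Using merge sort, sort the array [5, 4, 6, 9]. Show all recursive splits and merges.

Merge sort trace:

Split: [5, 4, 6, 9] -> [5, 4] and [6, 9]
  Split: [5, 4] -> [5] and [4]
  Merge: [5] + [4] -> [4, 5]
  Split: [6, 9] -> [6] and [9]
  Merge: [6] + [9] -> [6, 9]
Merge: [4, 5] + [6, 9] -> [4, 5, 6, 9]

Final sorted array: [4, 5, 6, 9]

The merge sort proceeds by recursively splitting the array and merging sorted halves.
After all merges, the sorted array is [4, 5, 6, 9].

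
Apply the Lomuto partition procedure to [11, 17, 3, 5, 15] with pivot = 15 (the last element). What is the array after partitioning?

Lomuto partition with pivot = 15:

Initial array: [11, 17, 3, 5, 15]

arr[0]=11 <= 15: swap with position 0, array becomes [11, 17, 3, 5, 15]
arr[1]=17 > 15: no swap
arr[2]=3 <= 15: swap with position 1, array becomes [11, 3, 17, 5, 15]
arr[3]=5 <= 15: swap with position 2, array becomes [11, 3, 5, 17, 15]

Place pivot at position 3: [11, 3, 5, 15, 17]
Pivot position: 3

After partitioning with pivot 15, the array becomes [11, 3, 5, 15, 17]. The pivot is placed at index 3. All elements to the left of the pivot are <= 15, and all elements to the right are > 15.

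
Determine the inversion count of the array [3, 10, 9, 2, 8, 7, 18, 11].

Finding inversions in [3, 10, 9, 2, 8, 7, 18, 11]:

(0, 3): arr[0]=3 > arr[3]=2
(1, 2): arr[1]=10 > arr[2]=9
(1, 3): arr[1]=10 > arr[3]=2
(1, 4): arr[1]=10 > arr[4]=8
(1, 5): arr[1]=10 > arr[5]=7
(2, 3): arr[2]=9 > arr[3]=2
(2, 4): arr[2]=9 > arr[4]=8
(2, 5): arr[2]=9 > arr[5]=7
(4, 5): arr[4]=8 > arr[5]=7
(6, 7): arr[6]=18 > arr[7]=11

Total inversions: 10

The array has 10 inversion(s): (0,3), (1,2), (1,3), (1,4), (1,5), (2,3), (2,4), (2,5), (4,5), (6,7). Each pair (i,j) satisfies i < j and arr[i] > arr[j].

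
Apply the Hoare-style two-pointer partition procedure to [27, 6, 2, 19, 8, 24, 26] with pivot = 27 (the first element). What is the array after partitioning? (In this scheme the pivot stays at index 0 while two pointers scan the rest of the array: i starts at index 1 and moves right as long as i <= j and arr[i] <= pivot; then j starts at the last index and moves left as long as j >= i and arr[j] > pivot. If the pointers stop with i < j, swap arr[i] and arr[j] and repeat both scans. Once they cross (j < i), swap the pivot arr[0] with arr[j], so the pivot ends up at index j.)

Hoare-style two-pointer partition with pivot = 27:

Initial array: [27, 6, 2, 19, 8, 24, 26]

Pointers start at i = 1, j = 6.
i ends at 7, j ends at 6: the pointers have crossed (j < i), so scanning stops.

Swap pivot arr[0] with arr[6] to place pivot at position 6: [26, 6, 2, 19, 8, 24, 27]
Pivot position: 6

After partitioning with pivot 27, the array becomes [26, 6, 2, 19, 8, 24, 27]. The pivot is placed at index 6. All elements to the left of the pivot are <= 27, and all elements to the right are > 27.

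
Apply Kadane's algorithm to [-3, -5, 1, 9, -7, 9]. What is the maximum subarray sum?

Using Kadane's algorithm on [-3, -5, 1, 9, -7, 9]:

Scanning through the array:
Position 1 (value -5): max_ending_here = -5, max_so_far = -3
Position 2 (value 1): max_ending_here = 1, max_so_far = 1
Position 3 (value 9): max_ending_here = 10, max_so_far = 10
Position 4 (value -7): max_ending_here = 3, max_so_far = 10
Position 5 (value 9): max_ending_here = 12, max_so_far = 12

Maximum subarray: [1, 9, -7, 9]
Maximum sum: 12

The maximum subarray is [1, 9, -7, 9] with sum 12. This subarray runs from index 2 to index 5.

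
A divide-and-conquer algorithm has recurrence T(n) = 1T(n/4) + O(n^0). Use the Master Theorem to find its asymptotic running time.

Master Theorem for T(n) = 1T(n/4) + O(n^0):

a = 1, b = 4, c = 0
log_b(a) = log_4(1) = 0.0000

Case 2: c = 0 = log_4(1) = 0.0000
T(n) = O(n^0 log n) = O(log n)

For T(n) = 1T(n/4) + O(n^0): log_4(1) = 0.0000. This is Case 2 of the Master Theorem (c = log_b(a), equal work at all levels), giving O(log n).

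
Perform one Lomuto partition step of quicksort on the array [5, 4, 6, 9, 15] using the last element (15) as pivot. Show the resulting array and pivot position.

Lomuto partition with pivot = 15:

Initial array: [5, 4, 6, 9, 15]

arr[0]=5 <= 15: swap with position 0, array becomes [5, 4, 6, 9, 15]
arr[1]=4 <= 15: swap with position 1, array becomes [5, 4, 6, 9, 15]
arr[2]=6 <= 15: swap with position 2, array becomes [5, 4, 6, 9, 15]
arr[3]=9 <= 15: swap with position 3, array becomes [5, 4, 6, 9, 15]

Place pivot at position 4: [5, 4, 6, 9, 15]
Pivot position: 4

After partitioning with pivot 15, the array becomes [5, 4, 6, 9, 15]. The pivot is placed at index 4. All elements to the left of the pivot are <= 15, and all elements to the right are > 15.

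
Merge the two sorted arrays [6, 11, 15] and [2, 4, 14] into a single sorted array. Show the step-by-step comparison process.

Merging process:

Compare 6 vs 2: take 2 from right. Merged: [2]
Compare 6 vs 4: take 4 from right. Merged: [2, 4]
Compare 6 vs 14: take 6 from left. Merged: [2, 4, 6]
Compare 11 vs 14: take 11 from left. Merged: [2, 4, 6, 11]
Compare 15 vs 14: take 14 from right. Merged: [2, 4, 6, 11, 14]
Append remaining from left: [15]. Merged: [2, 4, 6, 11, 14, 15]

Final merged array: [2, 4, 6, 11, 14, 15]
Total comparisons: 5

The merged array is [2, 4, 6, 11, 14, 15], requiring 5 comparisons. The merge step runs in O(n) time where n is the total number of elements.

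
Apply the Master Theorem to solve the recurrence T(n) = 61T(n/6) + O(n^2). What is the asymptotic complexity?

Master Theorem for T(n) = 61T(n/6) + O(n^2):

a = 61, b = 6, c = 2
log_b(a) = log_6(61) = 2.2943

Case 1: c = 2 < log_6(61) = 2.2943
T(n) = O(n^(log_6 61))

For T(n) = 61T(n/6) + O(n^2): log_6(61) = 2.2943. This is Case 1 of the Master Theorem (c < log_b(a), work dominated by leaves), giving O(n^(log_6 61)).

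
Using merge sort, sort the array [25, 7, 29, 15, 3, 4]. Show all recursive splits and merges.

Merge sort trace:

Split: [25, 7, 29, 15, 3, 4] -> [25, 7, 29] and [15, 3, 4]
  Split: [25, 7, 29] -> [25] and [7, 29]
    Split: [7, 29] -> [7] and [29]
    Merge: [7] + [29] -> [7, 29]
  Merge: [25] + [7, 29] -> [7, 25, 29]
  Split: [15, 3, 4] -> [15] and [3, 4]
    Split: [3, 4] -> [3] and [4]
    Merge: [3] + [4] -> [3, 4]
  Merge: [15] + [3, 4] -> [3, 4, 15]
Merge: [7, 25, 29] + [3, 4, 15] -> [3, 4, 7, 15, 25, 29]

Final sorted array: [3, 4, 7, 15, 25, 29]

The merge sort proceeds by recursively splitting the array and merging sorted halves.
After all merges, the sorted array is [3, 4, 7, 15, 25, 29].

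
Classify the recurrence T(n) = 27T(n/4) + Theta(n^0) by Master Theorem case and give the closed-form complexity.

Master Theorem for T(n) = 27T(n/4) + O(n^0):

a = 27, b = 4, c = 0
log_b(a) = log_4(27) = 2.3774

Case 1: c = 0 < log_4(27) = 2.3774
T(n) = O(n^(log_4 27))

For T(n) = 27T(n/4) + O(n^0): log_4(27) = 2.3774. This is Case 1 of the Master Theorem (c < log_b(a), work dominated by leaves), giving O(n^(log_4 27)).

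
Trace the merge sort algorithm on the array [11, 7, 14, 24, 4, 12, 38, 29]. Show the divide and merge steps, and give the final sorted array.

Merge sort trace:

Split: [11, 7, 14, 24, 4, 12, 38, 29] -> [11, 7, 14, 24] and [4, 12, 38, 29]
  Split: [11, 7, 14, 24] -> [11, 7] and [14, 24]
    Split: [11, 7] -> [11] and [7]
    Merge: [11] + [7] -> [7, 11]
    Split: [14, 24] -> [14] and [24]
    Merge: [14] + [24] -> [14, 24]
  Merge: [7, 11] + [14, 24] -> [7, 11, 14, 24]
  Split: [4, 12, 38, 29] -> [4, 12] and [38, 29]
    Split: [4, 12] -> [4] and [12]
    Merge: [4] + [12] -> [4, 12]
    Split: [38, 29] -> [38] and [29]
    Merge: [38] + [29] -> [29, 38]
  Merge: [4, 12] + [29, 38] -> [4, 12, 29, 38]
Merge: [7, 11, 14, 24] + [4, 12, 29, 38] -> [4, 7, 11, 12, 14, 24, 29, 38]

Final sorted array: [4, 7, 11, 12, 14, 24, 29, 38]

The merge sort proceeds by recursively splitting the array and merging sorted halves.
After all merges, the sorted array is [4, 7, 11, 12, 14, 24, 29, 38].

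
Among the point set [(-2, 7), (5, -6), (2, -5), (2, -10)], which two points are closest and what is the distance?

Computing all pairwise distances among 4 points:

d((-2, 7), (5, -6)) = 14.7648
d((-2, 7), (2, -5)) = 12.6491
d((-2, 7), (2, -10)) = 17.4642
d((5, -6), (2, -5)) = 3.1623 <-- minimum
d((5, -6), (2, -10)) = 5.0
d((2, -5), (2, -10)) = 5.0

Closest pair: (5, -6) and (2, -5) with distance 3.1623

The closest pair is (5, -6) and (2, -5) with Euclidean distance 3.1623. For 4 points, brute-force pairwise comparison is shown above. For large n, the divide-and-conquer algorithm (sort by x, recurse on halves, check the dividing strip) achieves O(n log n).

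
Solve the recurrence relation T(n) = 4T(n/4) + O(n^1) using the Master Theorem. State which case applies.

Master Theorem for T(n) = 4T(n/4) + O(n^1):

a = 4, b = 4, c = 1
log_b(a) = log_4(4) = 1.0000

Case 2: c = 1 = log_4(4) = 1.0000
T(n) = O(n^1 log n) = O(n log n)

For T(n) = 4T(n/4) + O(n^1): log_4(4) = 1.0000. This is Case 2 of the Master Theorem (c = log_b(a), equal work at all levels), giving O(n log n).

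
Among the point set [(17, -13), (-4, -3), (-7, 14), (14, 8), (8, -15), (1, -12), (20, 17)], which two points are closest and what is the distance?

Computing all pairwise distances among 7 points:

d((17, -13), (-4, -3)) = 23.2594
d((17, -13), (-7, 14)) = 36.1248
d((17, -13), (14, 8)) = 21.2132
d((17, -13), (8, -15)) = 9.2195
d((17, -13), (1, -12)) = 16.0312
d((17, -13), (20, 17)) = 30.1496
d((-4, -3), (-7, 14)) = 17.2627
d((-4, -3), (14, 8)) = 21.095
d((-4, -3), (8, -15)) = 16.9706
d((-4, -3), (1, -12)) = 10.2956
d((-4, -3), (20, 17)) = 31.241
d((-7, 14), (14, 8)) = 21.8403
d((-7, 14), (8, -15)) = 32.6497
d((-7, 14), (1, -12)) = 27.2029
d((-7, 14), (20, 17)) = 27.1662
d((14, 8), (8, -15)) = 23.7697
d((14, 8), (1, -12)) = 23.8537
d((14, 8), (20, 17)) = 10.8167
d((8, -15), (1, -12)) = 7.6158 <-- minimum
d((8, -15), (20, 17)) = 34.176
d((1, -12), (20, 17)) = 34.6699

Closest pair: (8, -15) and (1, -12) with distance 7.6158

The closest pair is (8, -15) and (1, -12) with Euclidean distance 7.6158. For 7 points, brute-force pairwise comparison is shown above. For large n, the divide-and-conquer algorithm (sort by x, recurse on halves, check the dividing strip) achieves O(n log n).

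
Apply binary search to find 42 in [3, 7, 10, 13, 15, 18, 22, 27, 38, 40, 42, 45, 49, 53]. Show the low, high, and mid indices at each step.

Binary search for 42 in [3, 7, 10, 13, 15, 18, 22, 27, 38, 40, 42, 45, 49, 53]:

lo=0, hi=13, mid=6, arr[mid]=22 -> 22 < 42, search right half
lo=7, hi=13, mid=10, arr[mid]=42 -> Found target at index 10!

Binary search finds 42 at index 10 after 2 comparisons. The search repeatedly halves the search space by comparing with the middle element.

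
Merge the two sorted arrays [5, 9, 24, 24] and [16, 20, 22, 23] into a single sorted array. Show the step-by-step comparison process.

Merging process:

Compare 5 vs 16: take 5 from left. Merged: [5]
Compare 9 vs 16: take 9 from left. Merged: [5, 9]
Compare 24 vs 16: take 16 from right. Merged: [5, 9, 16]
Compare 24 vs 20: take 20 from right. Merged: [5, 9, 16, 20]
Compare 24 vs 22: take 22 from right. Merged: [5, 9, 16, 20, 22]
Compare 24 vs 23: take 23 from right. Merged: [5, 9, 16, 20, 22, 23]
Append remaining from left: [24, 24]. Merged: [5, 9, 16, 20, 22, 23, 24, 24]

Final merged array: [5, 9, 16, 20, 22, 23, 24, 24]
Total comparisons: 6

The merged array is [5, 9, 16, 20, 22, 23, 24, 24], requiring 6 comparisons. The merge step runs in O(n) time where n is the total number of elements.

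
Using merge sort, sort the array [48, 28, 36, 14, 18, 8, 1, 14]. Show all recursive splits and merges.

Merge sort trace:

Split: [48, 28, 36, 14, 18, 8, 1, 14] -> [48, 28, 36, 14] and [18, 8, 1, 14]
  Split: [48, 28, 36, 14] -> [48, 28] and [36, 14]
    Split: [48, 28] -> [48] and [28]
    Merge: [48] + [28] -> [28, 48]
    Split: [36, 14] -> [36] and [14]
    Merge: [36] + [14] -> [14, 36]
  Merge: [28, 48] + [14, 36] -> [14, 28, 36, 48]
  Split: [18, 8, 1, 14] -> [18, 8] and [1, 14]
    Split: [18, 8] -> [18] and [8]
    Merge: [18] + [8] -> [8, 18]
    Split: [1, 14] -> [1] and [14]
    Merge: [1] + [14] -> [1, 14]
  Merge: [8, 18] + [1, 14] -> [1, 8, 14, 18]
Merge: [14, 28, 36, 48] + [1, 8, 14, 18] -> [1, 8, 14, 14, 18, 28, 36, 48]

Final sorted array: [1, 8, 14, 14, 18, 28, 36, 48]

The merge sort proceeds by recursively splitting the array and merging sorted halves.
After all merges, the sorted array is [1, 8, 14, 14, 18, 28, 36, 48].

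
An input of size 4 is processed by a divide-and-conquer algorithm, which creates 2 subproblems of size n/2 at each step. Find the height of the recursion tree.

For divide and conquer with division factor 2:

Problem sizes at each level:
Level 0: 4
Level 1: 2
Level 2: 1

The root is level 0 and the size-1 base case is level 2 (the tree spans levels 0 through 2, i.e. 3 levels counting the root), so the depth is the number of divisions: log_2(4) = 2

The recursion tree depth is log_2(4) = 2. At each level, the problem size is divided by 2, so it takes 2 divisions to reduce to a base case of size 1. The algorithm makes 2 recursive calls at each level.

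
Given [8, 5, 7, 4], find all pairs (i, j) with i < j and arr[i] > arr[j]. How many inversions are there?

Finding inversions in [8, 5, 7, 4]:

(0, 1): arr[0]=8 > arr[1]=5
(0, 2): arr[0]=8 > arr[2]=7
(0, 3): arr[0]=8 > arr[3]=4
(1, 3): arr[1]=5 > arr[3]=4
(2, 3): arr[2]=7 > arr[3]=4

Total inversions: 5

The array has 5 inversion(s): (0,1), (0,2), (0,3), (1,3), (2,3). Each pair (i,j) satisfies i < j and arr[i] > arr[j].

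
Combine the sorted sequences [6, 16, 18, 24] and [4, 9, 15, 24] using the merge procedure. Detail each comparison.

Merging process:

Compare 6 vs 4: take 4 from right. Merged: [4]
Compare 6 vs 9: take 6 from left. Merged: [4, 6]
Compare 16 vs 9: take 9 from right. Merged: [4, 6, 9]
Compare 16 vs 15: take 15 from right. Merged: [4, 6, 9, 15]
Compare 16 vs 24: take 16 from left. Merged: [4, 6, 9, 15, 16]
Compare 18 vs 24: take 18 from left. Merged: [4, 6, 9, 15, 16, 18]
Compare 24 vs 24: take 24 from left. Merged: [4, 6, 9, 15, 16, 18, 24]
Append remaining from right: [24]. Merged: [4, 6, 9, 15, 16, 18, 24, 24]

Final merged array: [4, 6, 9, 15, 16, 18, 24, 24]
Total comparisons: 7

The merged array is [4, 6, 9, 15, 16, 18, 24, 24], requiring 7 comparisons. The merge step runs in O(n) time where n is the total number of elements.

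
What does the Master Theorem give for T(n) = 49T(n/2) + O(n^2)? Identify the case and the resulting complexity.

Master Theorem for T(n) = 49T(n/2) + O(n^2):

a = 49, b = 2, c = 2
log_b(a) = log_2(49) = 5.6147

Case 1: c = 2 < log_2(49) = 5.6147
T(n) = O(n^(log_2 49))

For T(n) = 49T(n/2) + O(n^2): log_2(49) = 5.6147. This is Case 1 of the Master Theorem (c < log_b(a), work dominated by leaves), giving O(n^(log_2 49)).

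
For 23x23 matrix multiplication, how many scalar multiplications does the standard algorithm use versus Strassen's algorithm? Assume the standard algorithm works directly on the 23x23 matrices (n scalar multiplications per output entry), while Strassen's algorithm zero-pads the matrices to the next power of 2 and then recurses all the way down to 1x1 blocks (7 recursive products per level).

Matrix multiplication for 23x23 matrices:

Strassen's algorithm requires power-of-2 dimensions. Pad 23x23 to 32x32 (next power of 2).

Standard algorithm: 23^3 = 12167 multiplications
Strassen's algorithm: 7^(log2(32)) = 7^5 = 16807 multiplications
Difference: 12167 - 16807 = -4640 (Strassen uses MORE here due to padding overhead — for small or just-over-power-of-2 n, padding can outweigh the per-level savings)

Standard: 12167 multiplications (23^3). Strassen: 16807 multiplications (7^5, after padding to 32x32). Strassen reduces 8 recursive multiplications to 7 at each level.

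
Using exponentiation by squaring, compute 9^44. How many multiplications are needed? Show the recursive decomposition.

Computing 9^44 by squaring (build up from 9^1; each line after the first costs one multiplication):

9^1 = 9
9^2 = (9^1)^2 = 9^2 = 81
9^4 = (9^2)^2 = 81^2 = 6561
9^5 = 9 * 9^4 = 9 * 6561 = 59049
9^10 = (9^5)^2 = 59049^2 = 3486784401
9^11 = 9 * 9^10 = 9 * 3486784401 = 31381059609
9^22 = (9^11)^2 = 31381059609^2 = 984770902183611232881
9^44 = (9^22)^2 = 984770902183611232881^2 = 969773729787523602876821942164080815560161

Result: 969773729787523602876821942164080815560161
Multiplications needed: 7 (7 lines after 9^1)

9^44 = 969773729787523602876821942164080815560161. Using exponentiation by squaring, this requires 7 multiplications. The key idea: if the exponent is even, square the half-power; if odd, multiply by the base once.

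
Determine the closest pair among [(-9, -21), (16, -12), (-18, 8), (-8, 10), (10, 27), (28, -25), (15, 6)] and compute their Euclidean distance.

Computing all pairwise distances among 7 points:

d((-9, -21), (16, -12)) = 26.5707
d((-9, -21), (-18, 8)) = 30.3645
d((-9, -21), (-8, 10)) = 31.0161
d((-9, -21), (10, 27)) = 51.6236
d((-9, -21), (28, -25)) = 37.2156
d((-9, -21), (15, 6)) = 36.1248
d((16, -12), (-18, 8)) = 39.4462
d((16, -12), (-8, 10)) = 32.5576
d((16, -12), (10, 27)) = 39.4588
d((16, -12), (28, -25)) = 17.6918
d((16, -12), (15, 6)) = 18.0278
d((-18, 8), (-8, 10)) = 10.198 <-- minimum
d((-18, 8), (10, 27)) = 33.8378
d((-18, 8), (28, -25)) = 56.6127
d((-18, 8), (15, 6)) = 33.0606
d((-8, 10), (10, 27)) = 24.7588
d((-8, 10), (28, -25)) = 50.2096
d((-8, 10), (15, 6)) = 23.3452
d((10, 27), (28, -25)) = 55.0273
d((10, 27), (15, 6)) = 21.587
d((28, -25), (15, 6)) = 33.6155

Closest pair: (-18, 8) and (-8, 10) with distance 10.198

The closest pair is (-18, 8) and (-8, 10) with Euclidean distance 10.198. For 7 points, brute-force pairwise comparison is shown above. For large n, the divide-and-conquer algorithm (sort by x, recurse on halves, check the dividing strip) achieves O(n log n).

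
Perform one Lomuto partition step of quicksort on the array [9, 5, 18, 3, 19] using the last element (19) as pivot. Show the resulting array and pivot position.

Lomuto partition with pivot = 19:

Initial array: [9, 5, 18, 3, 19]

arr[0]=9 <= 19: swap with position 0, array becomes [9, 5, 18, 3, 19]
arr[1]=5 <= 19: swap with position 1, array becomes [9, 5, 18, 3, 19]
arr[2]=18 <= 19: swap with position 2, array becomes [9, 5, 18, 3, 19]
arr[3]=3 <= 19: swap with position 3, array becomes [9, 5, 18, 3, 19]

Place pivot at position 4: [9, 5, 18, 3, 19]
Pivot position: 4

After partitioning with pivot 19, the array becomes [9, 5, 18, 3, 19]. The pivot is placed at index 4. All elements to the left of the pivot are <= 19, and all elements to the right are > 19.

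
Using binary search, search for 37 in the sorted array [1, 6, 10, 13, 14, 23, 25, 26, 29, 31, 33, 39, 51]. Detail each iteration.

Binary search for 37 in [1, 6, 10, 13, 14, 23, 25, 26, 29, 31, 33, 39, 51]:

lo=0, hi=12, mid=6, arr[mid]=25 -> 25 < 37, search right half
lo=7, hi=12, mid=9, arr[mid]=31 -> 31 < 37, search right half
lo=10, hi=12, mid=11, arr[mid]=39 -> 39 > 37, search left half
lo=10, hi=10, mid=10, arr[mid]=33 -> 33 < 37, search right half
lo=11 > hi=10, target 37 not found

Binary search determines that 37 is not in the array after 4 comparisons. The search space was exhausted without finding the target.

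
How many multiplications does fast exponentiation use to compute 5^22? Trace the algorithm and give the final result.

Computing 5^22 by squaring (build up from 5^1; each line after the first costs one multiplication):

5^1 = 5
5^2 = (5^1)^2 = 5^2 = 25
5^4 = (5^2)^2 = 25^2 = 625
5^5 = 5 * 5^4 = 5 * 625 = 3125
5^10 = (5^5)^2 = 3125^2 = 9765625
5^11 = 5 * 5^10 = 5 * 9765625 = 48828125
5^22 = (5^11)^2 = 48828125^2 = 2384185791015625

Result: 2384185791015625
Multiplications needed: 6 (6 lines after 5^1)

5^22 = 2384185791015625. Using exponentiation by squaring, this requires 6 multiplications. The key idea: if the exponent is even, square the half-power; if odd, multiply by the base once.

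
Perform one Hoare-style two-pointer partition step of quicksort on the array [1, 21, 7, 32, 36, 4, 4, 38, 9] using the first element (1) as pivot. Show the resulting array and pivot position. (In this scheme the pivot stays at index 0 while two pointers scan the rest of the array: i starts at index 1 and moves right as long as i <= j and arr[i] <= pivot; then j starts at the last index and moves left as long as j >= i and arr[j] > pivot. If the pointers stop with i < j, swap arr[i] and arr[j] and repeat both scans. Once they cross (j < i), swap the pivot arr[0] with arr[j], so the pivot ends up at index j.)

Hoare-style two-pointer partition with pivot = 1:

Initial array: [1, 21, 7, 32, 36, 4, 4, 38, 9]

Pointers start at i = 1, j = 8.
i ends at 1, j ends at 0: the pointers have crossed (j < i), so scanning stops.

j = 0, so swapping arr[0] with arr[j] leaves the pivot at position 0: [1, 21, 7, 32, 36, 4, 4, 38, 9]
Pivot position: 0

After partitioning with pivot 1, the array becomes [1, 21, 7, 32, 36, 4, 4, 38, 9]. The pivot is placed at index 0. All elements to the left of the pivot are <= 1, and all elements to the right are > 1.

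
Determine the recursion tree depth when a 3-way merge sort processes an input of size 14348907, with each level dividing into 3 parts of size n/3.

For divide and conquer with division factor 3:

Problem sizes at each level:
Level 0: 14348907
Level 1: 4782969
Level 2: 1594323
Level 3: 531441
Level 4: 177147
Level 5: 59049
Level 6: 19683
Level 7: 6561
Level 8: 2187
Level 9: 729
Level 10: 243
Level 11: 81
Level 12: 27
Level 13: 9
Level 14: 3
Level 15: 1

The root is level 0 and the size-1 base case is level 15 (the tree spans levels 0 through 15, i.e. 16 levels counting the root), so the depth is the number of divisions: log_3(14348907) = 15

The recursion tree depth is log_3(14348907) = 15. At each level, the problem size is divided by 3, so it takes 15 divisions to reduce to a base case of size 1. The algorithm makes 3 recursive calls at each level.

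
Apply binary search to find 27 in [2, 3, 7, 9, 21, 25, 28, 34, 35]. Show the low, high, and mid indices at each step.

Binary search for 27 in [2, 3, 7, 9, 21, 25, 28, 34, 35]:

lo=0, hi=8, mid=4, arr[mid]=21 -> 21 < 27, search right half
lo=5, hi=8, mid=6, arr[mid]=28 -> 28 > 27, search left half
lo=5, hi=5, mid=5, arr[mid]=25 -> 25 < 27, search right half
lo=6 > hi=5, target 27 not found

Binary search determines that 27 is not in the array after 3 comparisons. The search space was exhausted without finding the target.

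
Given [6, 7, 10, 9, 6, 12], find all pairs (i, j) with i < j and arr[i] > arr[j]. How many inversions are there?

Finding inversions in [6, 7, 10, 9, 6, 12]:

(1, 4): arr[1]=7 > arr[4]=6
(2, 3): arr[2]=10 > arr[3]=9
(2, 4): arr[2]=10 > arr[4]=6
(3, 4): arr[3]=9 > arr[4]=6

Total inversions: 4

The array has 4 inversion(s): (1,4), (2,3), (2,4), (3,4). Each pair (i,j) satisfies i < j and arr[i] > arr[j].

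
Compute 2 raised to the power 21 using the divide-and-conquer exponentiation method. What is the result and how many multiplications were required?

Computing 2^21 by squaring (build up from 2^1; each line after the first costs one multiplication):

2^1 = 2
2^2 = (2^1)^2 = 2^2 = 4
2^4 = (2^2)^2 = 4^2 = 16
2^5 = 2 * 2^4 = 2 * 16 = 32
2^10 = (2^5)^2 = 32^2 = 1024
2^20 = (2^10)^2 = 1024^2 = 1048576
2^21 = 2 * 2^20 = 2 * 1048576 = 2097152

Result: 2097152
Multiplications needed: 6 (6 lines after 2^1)

2^21 = 2097152. Using exponentiation by squaring, this requires 6 multiplications. The key idea: if the exponent is even, square the half-power; if odd, multiply by the base once.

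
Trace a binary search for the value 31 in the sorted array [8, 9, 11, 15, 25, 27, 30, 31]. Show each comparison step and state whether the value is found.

Binary search for 31 in [8, 9, 11, 15, 25, 27, 30, 31]:

lo=0, hi=7, mid=3, arr[mid]=15 -> 15 < 31, search right half
lo=4, hi=7, mid=5, arr[mid]=27 -> 27 < 31, search right half
lo=6, hi=7, mid=6, arr[mid]=30 -> 30 < 31, search right half
lo=7, hi=7, mid=7, arr[mid]=31 -> Found target at index 7!

Binary search finds 31 at index 7 after 4 comparisons. The search repeatedly halves the search space by comparing with the middle element.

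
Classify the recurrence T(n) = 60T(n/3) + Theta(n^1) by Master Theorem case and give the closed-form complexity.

Master Theorem for T(n) = 60T(n/3) + O(n^1):

a = 60, b = 3, c = 1
log_b(a) = log_3(60) = 3.7268

Case 1: c = 1 < log_3(60) = 3.7268
T(n) = O(n^(log_3 60))

For T(n) = 60T(n/3) + O(n^1): log_3(60) = 3.7268. This is Case 1 of the Master Theorem (c < log_b(a), work dominated by leaves), giving O(n^(log_3 60)).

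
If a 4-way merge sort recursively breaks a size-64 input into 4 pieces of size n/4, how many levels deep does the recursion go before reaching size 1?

For divide and conquer with division factor 4:

Problem sizes at each level:
Level 0: 64
Level 1: 16
Level 2: 4
Level 3: 1

The root is level 0 and the size-1 base case is level 3 (the tree spans levels 0 through 3, i.e. 4 levels counting the root), so the depth is the number of divisions: log_4(64) = 3

The recursion tree depth is log_4(64) = 3. At each level, the problem size is divided by 4, so it takes 3 divisions to reduce to a base case of size 1. The algorithm makes 4 recursive calls at each level.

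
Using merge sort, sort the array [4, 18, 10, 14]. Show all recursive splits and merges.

Merge sort trace:

Split: [4, 18, 10, 14] -> [4, 18] and [10, 14]
  Split: [4, 18] -> [4] and [18]
  Merge: [4] + [18] -> [4, 18]
  Split: [10, 14] -> [10] and [14]
  Merge: [10] + [14] -> [10, 14]
Merge: [4, 18] + [10, 14] -> [4, 10, 14, 18]

Final sorted array: [4, 10, 14, 18]

The merge sort proceeds by recursively splitting the array and merging sorted halves.
After all merges, the sorted array is [4, 10, 14, 18].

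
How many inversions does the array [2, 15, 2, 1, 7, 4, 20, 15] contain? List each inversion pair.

Finding inversions in [2, 15, 2, 1, 7, 4, 20, 15]:

(0, 3): arr[0]=2 > arr[3]=1
(1, 2): arr[1]=15 > arr[2]=2
(1, 3): arr[1]=15 > arr[3]=1
(1, 4): arr[1]=15 > arr[4]=7
(1, 5): arr[1]=15 > arr[5]=4
(2, 3): arr[2]=2 > arr[3]=1
(4, 5): arr[4]=7 > arr[5]=4
(6, 7): arr[6]=20 > arr[7]=15

Total inversions: 8

The array has 8 inversion(s): (0,3), (1,2), (1,3), (1,4), (1,5), (2,3), (4,5), (6,7). Each pair (i,j) satisfies i < j and arr[i] > arr[j].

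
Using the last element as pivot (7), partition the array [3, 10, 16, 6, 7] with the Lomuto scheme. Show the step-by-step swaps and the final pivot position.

Lomuto partition with pivot = 7:

Initial array: [3, 10, 16, 6, 7]

arr[0]=3 <= 7: swap with position 0, array becomes [3, 10, 16, 6, 7]
arr[1]=10 > 7: no swap
arr[2]=16 > 7: no swap
arr[3]=6 <= 7: swap with position 1, array becomes [3, 6, 16, 10, 7]

Place pivot at position 2: [3, 6, 7, 10, 16]
Pivot position: 2

After partitioning with pivot 7, the array becomes [3, 6, 7, 10, 16]. The pivot is placed at index 2. All elements to the left of the pivot are <= 7, and all elements to the right are > 7.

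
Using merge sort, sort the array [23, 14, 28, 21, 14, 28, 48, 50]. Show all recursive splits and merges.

Merge sort trace:

Split: [23, 14, 28, 21, 14, 28, 48, 50] -> [23, 14, 28, 21] and [14, 28, 48, 50]
  Split: [23, 14, 28, 21] -> [23, 14] and [28, 21]
    Split: [23, 14] -> [23] and [14]
    Merge: [23] + [14] -> [14, 23]
    Split: [28, 21] -> [28] and [21]
    Merge: [28] + [21] -> [21, 28]
  Merge: [14, 23] + [21, 28] -> [14, 21, 23, 28]
  Split: [14, 28, 48, 50] -> [14, 28] and [48, 50]
    Split: [14, 28] -> [14] and [28]
    Merge: [14] + [28] -> [14, 28]
    Split: [48, 50] -> [48] and [50]
    Merge: [48] + [50] -> [48, 50]
  Merge: [14, 28] + [48, 50] -> [14, 28, 48, 50]
Merge: [14, 21, 23, 28] + [14, 28, 48, 50] -> [14, 14, 21, 23, 28, 28, 48, 50]

Final sorted array: [14, 14, 21, 23, 28, 28, 48, 50]

The merge sort proceeds by recursively splitting the array and merging sorted halves.
After all merges, the sorted array is [14, 14, 21, 23, 28, 28, 48, 50].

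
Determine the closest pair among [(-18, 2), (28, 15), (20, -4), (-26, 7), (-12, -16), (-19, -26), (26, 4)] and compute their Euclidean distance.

Computing all pairwise distances among 7 points:

d((-18, 2), (28, 15)) = 47.8017
d((-18, 2), (20, -4)) = 38.4708
d((-18, 2), (-26, 7)) = 9.434 <-- minimum
d((-18, 2), (-12, -16)) = 18.9737
d((-18, 2), (-19, -26)) = 28.0179
d((-18, 2), (26, 4)) = 44.0454
d((28, 15), (20, -4)) = 20.6155
d((28, 15), (-26, 7)) = 54.5894
d((28, 15), (-12, -16)) = 50.6063
d((28, 15), (-19, -26)) = 62.3699
d((28, 15), (26, 4)) = 11.1803
d((20, -4), (-26, 7)) = 47.2969
d((20, -4), (-12, -16)) = 34.176
d((20, -4), (-19, -26)) = 44.7772
d((20, -4), (26, 4)) = 10.0
d((-26, 7), (-12, -16)) = 26.9258
d((-26, 7), (-19, -26)) = 33.7343
d((-26, 7), (26, 4)) = 52.0865
d((-12, -16), (-19, -26)) = 12.2066
d((-12, -16), (26, 4)) = 42.9418
d((-19, -26), (26, 4)) = 54.0833

Closest pair: (-18, 2) and (-26, 7) with distance 9.434

The closest pair is (-18, 2) and (-26, 7) with Euclidean distance 9.434. For 7 points, brute-force pairwise comparison is shown above. For large n, the divide-and-conquer algorithm (sort by x, recurse on halves, check the dividing strip) achieves O(n log n).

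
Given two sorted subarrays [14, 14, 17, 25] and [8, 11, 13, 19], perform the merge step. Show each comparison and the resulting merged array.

Merging process:

Compare 14 vs 8: take 8 from right. Merged: [8]
Compare 14 vs 11: take 11 from right. Merged: [8, 11]
Compare 14 vs 13: take 13 from right. Merged: [8, 11, 13]
Compare 14 vs 19: take 14 from left. Merged: [8, 11, 13, 14]
Compare 14 vs 19: take 14 from left. Merged: [8, 11, 13, 14, 14]
Compare 17 vs 19: take 17 from left. Merged: [8, 11, 13, 14, 14, 17]
Compare 25 vs 19: take 19 from right. Merged: [8, 11, 13, 14, 14, 17, 19]
Append remaining from left: [25]. Merged: [8, 11, 13, 14, 14, 17, 19, 25]

Final merged array: [8, 11, 13, 14, 14, 17, 19, 25]
Total comparisons: 7

The merged array is [8, 11, 13, 14, 14, 17, 19, 25], requiring 7 comparisons. The merge step runs in O(n) time where n is the total number of elements.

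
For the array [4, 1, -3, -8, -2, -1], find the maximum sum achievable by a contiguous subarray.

Using Kadane's algorithm on [4, 1, -3, -8, -2, -1]:

Scanning through the array:
Position 1 (value 1): max_ending_here = 5, max_so_far = 5
Position 2 (value -3): max_ending_here = 2, max_so_far = 5
Position 3 (value -8): max_ending_here = -6, max_so_far = 5
Position 4 (value -2): max_ending_here = -2, max_so_far = 5
Position 5 (value -1): max_ending_here = -1, max_so_far = 5

Maximum subarray: [4, 1]
Maximum sum: 5

The maximum subarray is [4, 1] with sum 5. This subarray runs from index 0 to index 1.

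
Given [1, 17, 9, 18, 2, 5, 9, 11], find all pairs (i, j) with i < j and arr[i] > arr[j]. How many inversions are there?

Finding inversions in [1, 17, 9, 18, 2, 5, 9, 11]:

(1, 2): arr[1]=17 > arr[2]=9
(1, 4): arr[1]=17 > arr[4]=2
(1, 5): arr[1]=17 > arr[5]=5
(1, 6): arr[1]=17 > arr[6]=9
(1, 7): arr[1]=17 > arr[7]=11
(2, 4): arr[2]=9 > arr[4]=2
(2, 5): arr[2]=9 > arr[5]=5
(3, 4): arr[3]=18 > arr[4]=2
(3, 5): arr[3]=18 > arr[5]=5
(3, 6): arr[3]=18 > arr[6]=9
(3, 7): arr[3]=18 > arr[7]=11

Total inversions: 11

The array has 11 inversion(s): (1,2), (1,4), (1,5), (1,6), (1,7), (2,4), (2,5), (3,4), (3,5), (3,6), (3,7). Each pair (i,j) satisfies i < j and arr[i] > arr[j].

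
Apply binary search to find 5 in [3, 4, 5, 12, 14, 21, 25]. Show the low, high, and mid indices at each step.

Binary search for 5 in [3, 4, 5, 12, 14, 21, 25]:

lo=0, hi=6, mid=3, arr[mid]=12 -> 12 > 5, search left half
lo=0, hi=2, mid=1, arr[mid]=4 -> 4 < 5, search right half
lo=2, hi=2, mid=2, arr[mid]=5 -> Found target at index 2!

Binary search finds 5 at index 2 after 3 comparisons. The search repeatedly halves the search space by comparing with the middle element.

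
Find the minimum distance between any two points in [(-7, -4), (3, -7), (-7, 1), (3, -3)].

Computing all pairwise distances among 4 points:

d((-7, -4), (3, -7)) = 10.4403
d((-7, -4), (-7, 1)) = 5.0
d((-7, -4), (3, -3)) = 10.0499
d((3, -7), (-7, 1)) = 12.8062
d((3, -7), (3, -3)) = 4.0 <-- minimum
d((-7, 1), (3, -3)) = 10.7703

Closest pair: (3, -7) and (3, -3) with distance 4.0

The closest pair is (3, -7) and (3, -3) with Euclidean distance 4.0. For 4 points, brute-force pairwise comparison is shown above. For large n, the divide-and-conquer algorithm (sort by x, recurse on halves, check the dividing strip) achieves O(n log n).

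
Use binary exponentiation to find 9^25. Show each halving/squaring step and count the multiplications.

Computing 9^25 by squaring (build up from 9^1; each line after the first costs one multiplication):

9^1 = 9
9^2 = (9^1)^2 = 9^2 = 81
9^3 = 9 * 9^2 = 9 * 81 = 729
9^6 = (9^3)^2 = 729^2 = 531441
9^12 = (9^6)^2 = 531441^2 = 282429536481
9^24 = (9^12)^2 = 282429536481^2 = 79766443076872509863361
9^25 = 9 * 9^24 = 9 * 79766443076872509863361 = 717897987691852588770249

Result: 717897987691852588770249
Multiplications needed: 6 (6 lines after 9^1)

9^25 = 717897987691852588770249. Using exponentiation by squaring, this requires 6 multiplications. The key idea: if the exponent is even, square the half-power; if odd, multiply by the base once.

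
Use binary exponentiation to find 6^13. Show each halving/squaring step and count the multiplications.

Computing 6^13 by squaring (build up from 6^1; each line after the first costs one multiplication):

6^1 = 6
6^2 = (6^1)^2 = 6^2 = 36
6^3 = 6 * 6^2 = 6 * 36 = 216
6^6 = (6^3)^2 = 216^2 = 46656
6^12 = (6^6)^2 = 46656^2 = 2176782336
6^13 = 6 * 6^12 = 6 * 2176782336 = 13060694016

Result: 13060694016
Multiplications needed: 5 (5 lines after 6^1)

6^13 = 13060694016. Using exponentiation by squaring, this requires 5 multiplications. The key idea: if the exponent is even, square the half-power; if odd, multiply by the base once.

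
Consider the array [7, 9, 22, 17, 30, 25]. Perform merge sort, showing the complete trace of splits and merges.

Merge sort trace:

Split: [7, 9, 22, 17, 30, 25] -> [7, 9, 22] and [17, 30, 25]
  Split: [7, 9, 22] -> [7] and [9, 22]
    Split: [9, 22] -> [9] and [22]
    Merge: [9] + [22] -> [9, 22]
  Merge: [7] + [9, 22] -> [7, 9, 22]
  Split: [17, 30, 25] -> [17] and [30, 25]
    Split: [30, 25] -> [30] and [25]
    Merge: [30] + [25] -> [25, 30]
  Merge: [17] + [25, 30] -> [17, 25, 30]
Merge: [7, 9, 22] + [17, 25, 30] -> [7, 9, 17, 22, 25, 30]

Final sorted array: [7, 9, 17, 22, 25, 30]

The merge sort proceeds by recursively splitting the array and merging sorted halves.
After all merges, the sorted array is [7, 9, 17, 22, 25, 30].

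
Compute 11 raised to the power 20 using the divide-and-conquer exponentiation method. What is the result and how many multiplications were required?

Computing 11^20 by squaring (build up from 11^1; each line after the first costs one multiplication):

11^1 = 11
11^2 = (11^1)^2 = 11^2 = 121
11^4 = (11^2)^2 = 121^2 = 14641
11^5 = 11 * 11^4 = 11 * 14641 = 161051
11^10 = (11^5)^2 = 161051^2 = 25937424601
11^20 = (11^10)^2 = 25937424601^2 = 672749994932560009201

Result: 672749994932560009201
Multiplications needed: 5 (5 lines after 11^1)

11^20 = 672749994932560009201. Using exponentiation by squaring, this requires 5 multiplications. The key idea: if the exponent is even, square the half-power; if odd, multiply by the base once.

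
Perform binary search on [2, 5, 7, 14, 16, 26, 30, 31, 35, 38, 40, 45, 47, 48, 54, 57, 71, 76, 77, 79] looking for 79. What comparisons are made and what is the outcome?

Binary search for 79 in [2, 5, 7, 14, 16, 26, 30, 31, 35, 38, 40, 45, 47, 48, 54, 57, 71, 76, 77, 79]:

lo=0, hi=19, mid=9, arr[mid]=38 -> 38 < 79, search right half
lo=10, hi=19, mid=14, arr[mid]=54 -> 54 < 79, search right half
lo=15, hi=19, mid=17, arr[mid]=76 -> 76 < 79, search right half
lo=18, hi=19, mid=18, arr[mid]=77 -> 77 < 79, search right half
lo=19, hi=19, mid=19, arr[mid]=79 -> Found target at index 19!

Binary search finds 79 at index 19 after 5 comparisons. The search repeatedly halves the search space by comparing with the middle element.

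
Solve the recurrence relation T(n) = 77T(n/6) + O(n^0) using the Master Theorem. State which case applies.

Master Theorem for T(n) = 77T(n/6) + O(n^0):

a = 77, b = 6, c = 0
log_b(a) = log_6(77) = 2.4243

Case 1: c = 0 < log_6(77) = 2.4243
T(n) = O(n^(log_6 77))

For T(n) = 77T(n/6) + O(n^0): log_6(77) = 2.4243. This is Case 1 of the Master Theorem (c < log_b(a), work dominated by leaves), giving O(n^(log_6 77)).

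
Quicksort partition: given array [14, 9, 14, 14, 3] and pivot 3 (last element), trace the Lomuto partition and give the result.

Lomuto partition with pivot = 3:

Initial array: [14, 9, 14, 14, 3]

arr[0]=14 > 3: no swap
arr[1]=9 > 3: no swap
arr[2]=14 > 3: no swap
arr[3]=14 > 3: no swap

Place pivot at position 0: [3, 9, 14, 14, 14]
Pivot position: 0

After partitioning with pivot 3, the array becomes [3, 9, 14, 14, 14]. The pivot is placed at index 0. All elements to the left of the pivot are <= 3, and all elements to the right are > 3.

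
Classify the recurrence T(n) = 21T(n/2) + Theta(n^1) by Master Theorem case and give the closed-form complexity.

Master Theorem for T(n) = 21T(n/2) + O(n^1):

a = 21, b = 2, c = 1
log_b(a) = log_2(21) = 4.3923

Case 1: c = 1 < log_2(21) = 4.3923
T(n) = O(n^(log_2 21))

For T(n) = 21T(n/2) + O(n^1): log_2(21) = 4.3923. This is Case 1 of the Master Theorem (c < log_b(a), work dominated by leaves), giving O(n^(log_2 21)).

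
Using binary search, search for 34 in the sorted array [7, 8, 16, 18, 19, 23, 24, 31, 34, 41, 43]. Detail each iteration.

Binary search for 34 in [7, 8, 16, 18, 19, 23, 24, 31, 34, 41, 43]:

lo=0, hi=10, mid=5, arr[mid]=23 -> 23 < 34, search right half
lo=6, hi=10, mid=8, arr[mid]=34 -> Found target at index 8!

Binary search finds 34 at index 8 after 2 comparisons. The search repeatedly halves the search space by comparing with the middle element.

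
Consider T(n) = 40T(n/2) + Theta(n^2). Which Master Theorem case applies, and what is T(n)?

Master Theorem for T(n) = 40T(n/2) + O(n^2):

a = 40, b = 2, c = 2
log_b(a) = log_2(40) = 5.3219

Case 1: c = 2 < log_2(40) = 5.3219
T(n) = O(n^(log_2 40))

For T(n) = 40T(n/2) + O(n^2): log_2(40) = 5.3219. This is Case 1 of the Master Theorem (c < log_b(a), work dominated by leaves), giving O(n^(log_2 40)).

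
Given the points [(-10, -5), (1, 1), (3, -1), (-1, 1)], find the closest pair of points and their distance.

Computing all pairwise distances among 4 points:

d((-10, -5), (1, 1)) = 12.53
d((-10, -5), (3, -1)) = 13.6015
d((-10, -5), (-1, 1)) = 10.8167
d((1, 1), (3, -1)) = 2.8284
d((1, 1), (-1, 1)) = 2.0 <-- minimum
d((3, -1), (-1, 1)) = 4.4721

Closest pair: (1, 1) and (-1, 1) with distance 2.0

The closest pair is (1, 1) and (-1, 1) with Euclidean distance 2.0. For 4 points, brute-force pairwise comparison is shown above. For large n, the divide-and-conquer algorithm (sort by x, recurse on halves, check the dividing strip) achieves O(n log n).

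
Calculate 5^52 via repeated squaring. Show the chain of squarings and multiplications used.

Computing 5^52 by squaring (build up from 5^1; each line after the first costs one multiplication):

5^1 = 5
5^2 = (5^1)^2 = 5^2 = 25
5^3 = 5 * 5^2 = 5 * 25 = 125
5^6 = (5^3)^2 = 125^2 = 15625
5^12 = (5^6)^2 = 15625^2 = 244140625
5^13 = 5 * 5^12 = 5 * 244140625 = 1220703125
5^26 = (5^13)^2 = 1220703125^2 = 1490116119384765625
5^52 = (5^26)^2 = 1490116119384765625^2 = 2220446049250313080847263336181640625

Result: 2220446049250313080847263336181640625
Multiplications needed: 7 (7 lines after 5^1)

5^52 = 2220446049250313080847263336181640625. Using exponentiation by squaring, this requires 7 multiplications. The key idea: if the exponent is even, square the half-power; if odd, multiply by the base once.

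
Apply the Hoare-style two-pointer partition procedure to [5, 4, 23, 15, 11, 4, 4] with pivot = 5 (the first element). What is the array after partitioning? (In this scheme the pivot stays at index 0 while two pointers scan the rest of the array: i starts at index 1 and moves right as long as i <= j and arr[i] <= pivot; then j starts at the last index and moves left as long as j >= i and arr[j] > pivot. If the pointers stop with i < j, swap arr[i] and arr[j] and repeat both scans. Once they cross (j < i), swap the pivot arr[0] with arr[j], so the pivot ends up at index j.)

Hoare-style two-pointer partition with pivot = 5:

Initial array: [5, 4, 23, 15, 11, 4, 4]

Pointers start at i = 1, j = 6.
i stops at index 2 (arr[2]=23 > 5), j stops at index 6 (arr[6]=4 <= 5): swap arr[2] and arr[6], array becomes [5, 4, 4, 15, 11, 4, 23]
i stops at index 3 (arr[3]=15 > 5), j stops at index 5 (arr[5]=4 <= 5): swap arr[3] and arr[5], array becomes [5, 4, 4, 4, 11, 15, 23]
i ends at 4, j ends at 3: the pointers have crossed (j < i), so scanning stops.

Swap pivot arr[0] with arr[3] to place pivot at position 3: [4, 4, 4, 5, 11, 15, 23]
Pivot position: 3

After partitioning with pivot 5, the array becomes [4, 4, 4, 5, 11, 15, 23]. The pivot is placed at index 3. All elements to the left of the pivot are <= 5, and all elements to the right are > 5.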